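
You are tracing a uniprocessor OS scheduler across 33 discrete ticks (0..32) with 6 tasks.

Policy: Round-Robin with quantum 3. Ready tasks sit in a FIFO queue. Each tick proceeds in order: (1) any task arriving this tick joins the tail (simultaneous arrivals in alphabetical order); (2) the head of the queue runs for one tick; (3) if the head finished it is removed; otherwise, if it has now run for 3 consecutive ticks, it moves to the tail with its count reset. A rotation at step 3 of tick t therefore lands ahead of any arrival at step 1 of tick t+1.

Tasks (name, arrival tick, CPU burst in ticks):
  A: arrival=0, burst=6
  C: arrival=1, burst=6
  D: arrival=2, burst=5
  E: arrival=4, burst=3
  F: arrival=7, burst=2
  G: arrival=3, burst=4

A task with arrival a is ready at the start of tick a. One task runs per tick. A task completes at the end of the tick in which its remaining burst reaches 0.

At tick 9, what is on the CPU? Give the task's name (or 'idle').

running at tick 9 = A

t=0: queue=[A] q_used=0 → run A
t=1: queue=[A,C] q_used=1 → run A
t=2: queue=[A,C,D] q_used=2 → run A
t=3: queue=[C,D,A,G] q_used=0 → run C
t=4: queue=[C,D,A,G,E] q_used=1 → run C
t=5: queue=[C,D,A,G,E] q_used=2 → run C
t=6: queue=[D,A,G,E,C] q_used=0 → run D
t=7: queue=[D,A,G,E,C,F] q_used=1 → run D
t=8: queue=[D,A,G,E,C,F] q_used=2 → run D
t=9: queue=[A,G,E,C,F,D] q_used=0 → run A
t=10: queue=[A,G,E,C,F,D] q_used=1 → run A
t=11: queue=[A,G,E,C,F,D] q_used=2 → run A
t=12: queue=[G,E,C,F,D] q_used=0 → run G
t=13: queue=[G,E,C,F,D] q_used=1 → run G
t=14: queue=[G,E,C,F,D] q_used=2 → run G
t=15: queue=[E,C,F,D,G] q_used=0 → run E
t=16: queue=[E,C,F,D,G] q_used=1 → run E
t=17: queue=[E,C,F,D,G] q_used=2 → run E
t=18: queue=[C,F,D,G] q_used=0 → run C
t=19: queue=[C,F,D,G] q_used=1 → run C
t=20: queue=[C,F,D,G] q_used=2 → run C
t=21: queue=[F,D,G] q_used=0 → run F
t=22: queue=[F,D,G] q_used=1 → run F
t=23: queue=[D,G] q_used=0 → run D
t=24: queue=[D,G] q_used=1 → run D
t=25: queue=[G] q_used=0 → run G
t=26: (idle)
t=27: (idle)
t=28: (idle)
t=29: (idle)
t=30: (idle)
t=31: (idle)
t=32: (idle)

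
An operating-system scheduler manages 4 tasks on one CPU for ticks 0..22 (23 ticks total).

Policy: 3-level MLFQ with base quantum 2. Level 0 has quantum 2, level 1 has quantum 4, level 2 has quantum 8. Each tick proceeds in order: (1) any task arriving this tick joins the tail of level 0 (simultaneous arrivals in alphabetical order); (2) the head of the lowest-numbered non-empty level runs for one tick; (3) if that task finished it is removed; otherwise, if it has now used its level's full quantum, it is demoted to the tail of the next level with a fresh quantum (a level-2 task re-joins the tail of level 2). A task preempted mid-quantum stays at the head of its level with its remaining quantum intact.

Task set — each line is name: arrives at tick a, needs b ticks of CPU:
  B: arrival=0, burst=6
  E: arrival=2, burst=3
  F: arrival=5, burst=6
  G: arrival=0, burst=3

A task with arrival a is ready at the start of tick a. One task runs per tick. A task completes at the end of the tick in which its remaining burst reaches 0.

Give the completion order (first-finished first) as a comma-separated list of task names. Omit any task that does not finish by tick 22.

completion order = B, G, E, F

t=0: L0/L1/L2 = BG/-/- → run B
t=1: L0/L1/L2 = BG/-/- → run B
t=2: L0/L1/L2 = GE/B/- → run G
t=3: L0/L1/L2 = GE/B/- → run G
t=4: L0/L1/L2 = E/BG/- → run E
t=5: L0/L1/L2 = EF/BG/- → run E
t=6: L0/L1/L2 = F/BGE/- → run F
t=7: L0/L1/L2 = F/BGE/- → run F
t=8: L0/L1/L2 = -/BGEF/- → run B
t=9: L0/L1/L2 = -/BGEF/- → run B
t=10: L0/L1/L2 = -/BGEF/- → run B
t=11: L0/L1/L2 = -/BGEF/- → run B
t=12: L0/L1/L2 = -/GEF/- → run G
t=13: L0/L1/L2 = -/EF/- → run E
t=14: L0/L1/L2 = -/F/- → run F
t=15: L0/L1/L2 = -/F/- → run F
t=16: L0/L1/L2 = -/F/- → run F
t=17: L0/L1/L2 = -/F/- → run F
t=18: (idle)
t=19: (idle)
t=20: (idle)
t=21: (idle)
t=22: (idle)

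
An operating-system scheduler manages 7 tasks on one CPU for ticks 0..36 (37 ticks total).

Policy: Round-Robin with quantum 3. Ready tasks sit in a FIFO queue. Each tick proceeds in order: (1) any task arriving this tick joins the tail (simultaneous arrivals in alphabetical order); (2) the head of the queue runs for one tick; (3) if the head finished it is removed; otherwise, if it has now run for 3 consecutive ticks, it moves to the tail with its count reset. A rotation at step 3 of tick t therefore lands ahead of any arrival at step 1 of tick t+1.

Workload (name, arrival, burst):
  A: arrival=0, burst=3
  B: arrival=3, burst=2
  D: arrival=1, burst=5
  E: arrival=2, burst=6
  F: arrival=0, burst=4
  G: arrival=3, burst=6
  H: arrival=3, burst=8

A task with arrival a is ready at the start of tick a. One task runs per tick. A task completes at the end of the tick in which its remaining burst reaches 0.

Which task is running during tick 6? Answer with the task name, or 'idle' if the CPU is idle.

t=0: queue=[A,F] q_used=0 → run A
t=1: queue=[A,F,D] q_used=1 → run A
t=2: queue=[A,F,D,E] q_used=2 → run A
t=3: queue=[F,D,E,B,G,H] q_used=0 → run F
t=4: queue=[F,D,E,B,G,H] q_used=1 → run F
t=5: queue=[F,D,E,B,G,H] q_used=2 → run F
t=6: queue=[D,E,B,G,H,F] q_used=0 → run D
t=7: queue=[D,E,B,G,H,F] q_used=1 → run D
t=8: queue=[D,E,B,G,H,F] q_used=2 → run D
t=9: queue=[E,B,G,H,F,D] q_used=0 → run E
t=10: queue=[E,B,G,H,F,D] q_used=1 → run E
t=11: queue=[E,B,G,H,F,D] q_used=2 → run E
t=12: queue=[B,G,H,F,D,E] q_used=0 → run B
t=13: queue=[B,G,H,F,D,E] q_used=1 → run B
t=14: queue=[G,H,F,D,E] q_used=0 → run G
t=15: queue=[G,H,F,D,E] q_used=1 → run G
t=16: queue=[G,H,F,D,E] q_used=2 → run G
t=17: queue=[H,F,D,E,G] q_used=0 → run H
t=18: queue=[H,F,D,E,G] q_used=1 → run H
t=19: queue=[H,F,D,E,G] q_used=2 → run H
t=20: queue=[F,D,E,G,H] q_used=0 → run F
t=21: queue=[D,E,G,H] q_used=0 → run D
t=22: queue=[D,E,G,H] q_used=1 → run D
t=23: queue=[E,G,H] q_used=0 → run E
t=24: queue=[E,G,H] q_used=1 → run E
t=25: queue=[E,G,H] q_used=2 → run E
t=26: queue=[G,H] q_used=0 → run G
t=27: queue=[G,H] q_used=1 → run G
t=28: queue=[G,H] q_used=2 → run G
t=29: queue=[H] q_used=0 → run H
t=30: queue=[H] q_used=1 → run H
t=31: queue=[H] q_used=2 → run H
t=32: queue=[H] q_used=0 → run H
t=33: queue=[H] q_used=1 → run H
t=34: (idle)
t=35: (idle)
t=36: (idle)

running at tick 6 = D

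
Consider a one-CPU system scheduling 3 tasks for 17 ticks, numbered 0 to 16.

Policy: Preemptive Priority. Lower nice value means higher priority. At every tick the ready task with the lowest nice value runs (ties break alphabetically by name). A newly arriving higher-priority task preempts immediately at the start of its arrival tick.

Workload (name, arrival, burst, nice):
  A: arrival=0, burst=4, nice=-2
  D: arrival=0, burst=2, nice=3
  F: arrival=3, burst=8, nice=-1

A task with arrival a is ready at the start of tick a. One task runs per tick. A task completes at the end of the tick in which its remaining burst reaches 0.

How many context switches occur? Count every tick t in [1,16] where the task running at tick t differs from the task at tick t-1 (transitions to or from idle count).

context switches = 3

t=0: ready={A,D} → run A
t=1: ready={A,D} → run A
t=2: ready={A,D} → run A
t=3: ready={A,D,F} → run A
t=4: ready={D,F} → run F
t=5: ready={D,F} → run F
t=6: ready={D,F} → run F
t=7: ready={D,F} → run F
t=8: ready={D,F} → run F
t=9: ready={D,F} → run F
t=10: ready={D,F} → run F
t=11: ready={D,F} → run F
t=12: ready={D} → run D
t=13: ready={D} → run D
t=14: (idle)
t=15: (idle)
t=16: (idle)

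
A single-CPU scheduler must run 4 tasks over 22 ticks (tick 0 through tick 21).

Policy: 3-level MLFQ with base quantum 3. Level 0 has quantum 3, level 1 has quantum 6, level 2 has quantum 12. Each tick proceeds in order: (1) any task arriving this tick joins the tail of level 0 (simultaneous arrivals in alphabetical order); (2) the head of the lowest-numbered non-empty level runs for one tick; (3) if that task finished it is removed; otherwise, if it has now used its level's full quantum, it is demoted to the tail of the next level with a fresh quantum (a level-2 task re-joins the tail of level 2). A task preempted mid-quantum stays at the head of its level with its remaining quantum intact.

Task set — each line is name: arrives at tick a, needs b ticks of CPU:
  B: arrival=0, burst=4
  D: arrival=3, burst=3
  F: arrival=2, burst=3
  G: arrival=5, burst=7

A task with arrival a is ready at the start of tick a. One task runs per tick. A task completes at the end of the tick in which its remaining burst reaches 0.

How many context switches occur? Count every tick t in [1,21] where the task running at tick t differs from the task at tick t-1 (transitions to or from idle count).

context switches = 6

t=0: L0/L1/L2 = B/-/- → run B
t=1: L0/L1/L2 = B/-/- → run B
t=2: L0/L1/L2 = BF/-/- → run B
t=3: L0/L1/L2 = FD/B/- → run F
t=4: L0/L1/L2 = FD/B/- → run F
t=5: L0/L1/L2 = FDG/B/- → run F
t=6: L0/L1/L2 = DG/B/- → run D
t=7: L0/L1/L2 = DG/B/- → run D
t=8: L0/L1/L2 = DG/B/- → run D
t=9: L0/L1/L2 = G/B/- → run G
t=10: L0/L1/L2 = G/B/- → run G
t=11: L0/L1/L2 = G/B/- → run G
t=12: L0/L1/L2 = -/BG/- → run B
t=13: L0/L1/L2 = -/G/- → run G
t=14: L0/L1/L2 = -/G/- → run G
t=15: L0/L1/L2 = -/G/- → run G
t=16: L0/L1/L2 = -/G/- → run G
t=17: (idle)
t=18: (idle)
t=19: (idle)
t=20: (idle)
t=21: (idle)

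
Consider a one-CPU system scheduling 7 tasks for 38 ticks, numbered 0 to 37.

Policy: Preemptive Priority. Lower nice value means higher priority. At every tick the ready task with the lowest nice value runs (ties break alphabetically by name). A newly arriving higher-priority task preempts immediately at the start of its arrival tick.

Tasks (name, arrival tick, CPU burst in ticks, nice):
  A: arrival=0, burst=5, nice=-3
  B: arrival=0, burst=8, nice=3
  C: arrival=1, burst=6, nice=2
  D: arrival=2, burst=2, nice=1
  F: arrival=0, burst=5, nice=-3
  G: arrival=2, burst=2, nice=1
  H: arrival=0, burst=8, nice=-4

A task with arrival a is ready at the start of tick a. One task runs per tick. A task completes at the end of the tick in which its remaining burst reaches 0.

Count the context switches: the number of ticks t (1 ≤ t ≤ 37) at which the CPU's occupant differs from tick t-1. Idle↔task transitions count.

t=0: ready={A,B,F,H} → run H
t=1: ready={A,B,C,F,H} → run H
t=2: ready={A,B,C,D,F,G,H} → run H
t=3: ready={A,B,C,D,F,G,H} → run H
t=4: ready={A,B,C,D,F,G,H} → run H
t=5: ready={A,B,C,D,F,G,H} → run H
t=6: ready={A,B,C,D,F,G,H} → run H
t=7: ready={A,B,C,D,F,G,H} → run H
t=8: ready={A,B,C,D,F,G} → run A
t=9: ready={A,B,C,D,F,G} → run A
t=10: ready={A,B,C,D,F,G} → run A
t=11: ready={A,B,C,D,F,G} → run A
t=12: ready={A,B,C,D,F,G} → run A
t=13: ready={B,C,D,F,G} → run F
t=14: ready={B,C,D,F,G} → run F
t=15: ready={B,C,D,F,G} → run F
t=16: ready={B,C,D,F,G} → run F
t=17: ready={B,C,D,F,G} → run F
t=18: ready={B,C,D,G} → run D
t=19: ready={B,C,D,G} → run D
t=20: ready={B,C,G} → run G
t=21: ready={B,C,G} → run G
t=22: ready={B,C} → run C
t=23: ready={B,C} → run C
t=24: ready={B,C} → run C
t=25: ready={B,C} → run C
t=26: ready={B,C} → run C
t=27: ready={B,C} → run C
t=28: ready={B} → run B
t=29: ready={B} → run B
t=30: ready={B} → run B
t=31: ready={B} → run B
t=32: ready={B} → run B
t=33: ready={B} → run B
t=34: ready={B} → run B
t=35: ready={B} → run B
t=36: (idle)
t=37: (idle)

context switches = 7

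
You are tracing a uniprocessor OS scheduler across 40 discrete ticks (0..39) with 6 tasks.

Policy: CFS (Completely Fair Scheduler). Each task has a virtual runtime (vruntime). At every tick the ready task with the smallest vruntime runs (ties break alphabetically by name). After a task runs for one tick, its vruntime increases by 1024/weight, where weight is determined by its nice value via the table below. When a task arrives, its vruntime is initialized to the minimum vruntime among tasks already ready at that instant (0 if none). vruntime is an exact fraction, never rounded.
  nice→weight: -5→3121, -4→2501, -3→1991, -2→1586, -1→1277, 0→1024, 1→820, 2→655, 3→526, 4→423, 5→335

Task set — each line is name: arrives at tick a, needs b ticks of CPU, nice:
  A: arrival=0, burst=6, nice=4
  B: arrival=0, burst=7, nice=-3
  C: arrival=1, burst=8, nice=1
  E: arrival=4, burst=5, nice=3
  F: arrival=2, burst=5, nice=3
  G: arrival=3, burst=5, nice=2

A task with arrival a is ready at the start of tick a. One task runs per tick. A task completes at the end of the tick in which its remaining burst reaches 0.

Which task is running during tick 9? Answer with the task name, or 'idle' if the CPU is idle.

running at tick 9 = B

t=0: vr[A=0 B=0] → run A
t=1: vr[A=1024/423 B=0 C=0] → run B
t=2: vr[A=1024/423 B=1024/1991 C=0 F=0] → run C
t=3: vr[A=1024/423 B=1024/1991 C=256/205 F=0 G=0] → run F
t=4: vr[A=1024/423 B=1024/1991 C=256/205 E=0 F=512/263 G=0] → run E
t=5: vr[A=1024/423 B=1024/1991 C=256/205 E=512/263 F=512/263 G=0] → run G
t=6: vr[A=1024/423 B=1024/1991 C=256/205 E=512/263 F=512/263 G=1024/655] → run B
t=7: vr[A=1024/423 B=2048/1991 C=256/205 E=512/263 F=512/263 G=1024/655] → run B
t=8: vr[A=1024/423 B=3072/1991 C=256/205 E=512/263 F=512/263 G=1024/655] → run C
t=9: vr[A=1024/423 B=3072/1991 C=512/205 E=512/263 F=512/263 G=1024/655] → run B
t=10: vr[A=1024/423 B=4096/1991 C=512/205 E=512/263 F=512/263 G=1024/655] → run G
t=11: vr[A=1024/423 B=4096/1991 C=512/205 E=512/263 F=512/263 G=2048/655] → run E
t=12: vr[A=1024/423 B=4096/1991 C=512/205 E=1024/263 F=512/263 G=2048/655] → run F
t=13: vr[A=1024/423 B=4096/1991 C=512/205 E=1024/263 F=1024/263 G=2048/655] → run B
t=14: vr[A=1024/423 B=5120/1991 C=512/205 E=1024/263 F=1024/263 G=2048/655] → run A
t=15: vr[A=2048/423 B=5120/1991 C=512/205 E=1024/263 F=1024/263 G=2048/655] → run C
t=16: vr[A=2048/423 B=5120/1991 C=768/205 E=1024/263 F=1024/263 G=2048/655] → run B
t=17: vr[A=2048/423 B=6144/1991 C=768/205 E=1024/263 F=1024/263 G=2048/655] → run B
t=18: vr[A=2048/423 C=768/205 E=1024/263 F=1024/263 G=2048/655] → run G
t=19: vr[A=2048/423 C=768/205 E=1024/263 F=1024/263 G=3072/655] → run C
t=20: vr[A=2048/423 C=1024/205 E=1024/263 F=1024/263 G=3072/655] → run E
t=21: vr[A=2048/423 C=1024/205 E=1536/263 F=1024/263 G=3072/655] → run F
t=22: vr[A=2048/423 C=1024/205 E=1536/263 F=1536/263 G=3072/655] → run G
t=23: vr[A=2048/423 C=1024/205 E=1536/263 F=1536/263 G=4096/655] → run A
t=24: vr[A=1024/141 C=1024/205 E=1536/263 F=1536/263 G=4096/655] → run C
t=25: vr[A=1024/141 C=256/41 E=1536/263 F=1536/263 G=4096/655] → run E
t=26: vr[A=1024/141 C=256/41 E=2048/263 F=1536/263 G=4096/655] → run F
t=27: vr[A=1024/141 C=256/41 E=2048/263 F=2048/263 G=4096/655] → run C
t=28: vr[A=1024/141 C=1536/205 E=2048/263 F=2048/263 G=4096/655] → run G
t=29: vr[A=1024/141 C=1536/205 E=2048/263 F=2048/263] → run A
t=30: vr[A=4096/423 C=1536/205 E=2048/263 F=2048/263] → run C
t=31: vr[A=4096/423 C=1792/205 E=2048/263 F=2048/263] → run E
t=32: vr[A=4096/423 C=1792/205 F=2048/263] → run F
t=33: vr[A=4096/423 C=1792/205] → run C
t=34: vr[A=4096/423] → run A
t=35: vr[A=5120/423] → run A
t=36: (idle)
t=37: (idle)
t=38: (idle)
t=39: (idle)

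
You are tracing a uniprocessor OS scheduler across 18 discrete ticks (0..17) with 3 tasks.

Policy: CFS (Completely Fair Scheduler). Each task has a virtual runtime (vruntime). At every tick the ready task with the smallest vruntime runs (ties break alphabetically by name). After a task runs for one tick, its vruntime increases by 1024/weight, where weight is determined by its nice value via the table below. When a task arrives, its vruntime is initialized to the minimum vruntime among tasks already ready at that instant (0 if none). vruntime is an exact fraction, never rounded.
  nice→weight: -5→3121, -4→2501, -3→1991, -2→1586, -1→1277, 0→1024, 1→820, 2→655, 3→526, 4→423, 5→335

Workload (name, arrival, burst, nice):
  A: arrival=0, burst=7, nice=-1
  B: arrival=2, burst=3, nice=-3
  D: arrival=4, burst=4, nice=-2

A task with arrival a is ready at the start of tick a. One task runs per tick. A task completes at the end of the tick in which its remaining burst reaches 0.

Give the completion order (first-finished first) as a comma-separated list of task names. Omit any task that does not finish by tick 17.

t=0: vr[A=0] → run A
t=1: vr[A=1024/1277] → run A
t=2: vr[A=2048/1277 B=2048/1277] → run A
t=3: vr[A=3072/1277 B=2048/1277] → run B
t=4: vr[A=3072/1277 B=5385216/2542507 D=5385216/2542507] → run B
t=5: vr[A=3072/1277 B=6692864/2542507 D=5385216/2542507] → run D
t=6: vr[A=3072/1277 B=6692864/2542507 D=5572239872/2016208051] → run A
t=7: vr[A=4096/1277 B=6692864/2542507 D=5572239872/2016208051] → run B
t=8: vr[A=4096/1277 D=5572239872/2016208051] → run D
t=9: vr[A=4096/1277 D=6874003456/2016208051] → run A
t=10: vr[A=5120/1277 D=6874003456/2016208051] → run D
t=11: vr[A=5120/1277 D=8175767040/2016208051] → run A
t=12: vr[A=6144/1277 D=8175767040/2016208051] → run D
t=13: vr[A=6144/1277] → run A
t=14: (idle)
t=15: (idle)
t=16: (idle)
t=17: (idle)

completion order = B, D, A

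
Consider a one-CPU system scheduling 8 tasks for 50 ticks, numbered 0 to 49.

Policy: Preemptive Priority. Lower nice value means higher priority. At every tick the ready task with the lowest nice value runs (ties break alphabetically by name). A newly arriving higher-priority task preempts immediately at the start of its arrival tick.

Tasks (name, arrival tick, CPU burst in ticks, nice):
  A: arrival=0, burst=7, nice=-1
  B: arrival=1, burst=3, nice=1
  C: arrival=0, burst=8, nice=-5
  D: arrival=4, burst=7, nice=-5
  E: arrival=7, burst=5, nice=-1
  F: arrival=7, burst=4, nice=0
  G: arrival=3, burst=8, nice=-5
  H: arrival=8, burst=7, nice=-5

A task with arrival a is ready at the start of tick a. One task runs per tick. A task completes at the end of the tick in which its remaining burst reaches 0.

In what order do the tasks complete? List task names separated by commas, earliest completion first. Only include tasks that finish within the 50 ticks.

completion order = C, D, G, H, A, E, F, B

t=0: ready={A,C} → run C
t=1: ready={A,B,C} → run C
t=2: ready={A,B,C} → run C
t=3: ready={A,B,C,G} → run C
t=4: ready={A,B,C,D,G} → run C
t=5: ready={A,B,C,D,G} → run C
t=6: ready={A,B,C,D,G} → run C
t=7: ready={A,B,C,D,E,F,G} → run C
t=8: ready={A,B,D,E,F,G,H} → run D
t=9: ready={A,B,D,E,F,G,H} → run D
t=10: ready={A,B,D,E,F,G,H} → run D
t=11: ready={A,B,D,E,F,G,H} → run D
t=12: ready={A,B,D,E,F,G,H} → run D
t=13: ready={A,B,D,E,F,G,H} → run D
t=14: ready={A,B,D,E,F,G,H} → run D
t=15: ready={A,B,E,F,G,H} → run G
t=16: ready={A,B,E,F,G,H} → run G
t=17: ready={A,B,E,F,G,H} → run G
t=18: ready={A,B,E,F,G,H} → run G
t=19: ready={A,B,E,F,G,H} → run G
t=20: ready={A,B,E,F,G,H} → run G
t=21: ready={A,B,E,F,G,H} → run G
t=22: ready={A,B,E,F,G,H} → run G
t=23: ready={A,B,E,F,H} → run H
t=24: ready={A,B,E,F,H} → run H
t=25: ready={A,B,E,F,H} → run H
t=26: ready={A,B,E,F,H} → run H
t=27: ready={A,B,E,F,H} → run H
t=28: ready={A,B,E,F,H} → run H
t=29: ready={A,B,E,F,H} → run H
t=30: ready={A,B,E,F} → run A
t=31: ready={A,B,E,F} → run A
t=32: ready={A,B,E,F} → run A
t=33: ready={A,B,E,F} → run A
t=34: ready={A,B,E,F} → run A
t=35: ready={A,B,E,F} → run A
t=36: ready={A,B,E,F} → run A
t=37: ready={B,E,F} → run E
t=38: ready={B,E,F} → run E
t=39: ready={B,E,F} → run E
t=40: ready={B,E,F} → run E
t=41: ready={B,E,F} → run E
t=42: ready={B,F} → run F
t=43: ready={B,F} → run F
t=44: ready={B,F} → run F
t=45: ready={B,F} → run F
t=46: ready={B} → run B
t=47: ready={B} → run B
t=48: ready={B} → run B
t=49: (idle)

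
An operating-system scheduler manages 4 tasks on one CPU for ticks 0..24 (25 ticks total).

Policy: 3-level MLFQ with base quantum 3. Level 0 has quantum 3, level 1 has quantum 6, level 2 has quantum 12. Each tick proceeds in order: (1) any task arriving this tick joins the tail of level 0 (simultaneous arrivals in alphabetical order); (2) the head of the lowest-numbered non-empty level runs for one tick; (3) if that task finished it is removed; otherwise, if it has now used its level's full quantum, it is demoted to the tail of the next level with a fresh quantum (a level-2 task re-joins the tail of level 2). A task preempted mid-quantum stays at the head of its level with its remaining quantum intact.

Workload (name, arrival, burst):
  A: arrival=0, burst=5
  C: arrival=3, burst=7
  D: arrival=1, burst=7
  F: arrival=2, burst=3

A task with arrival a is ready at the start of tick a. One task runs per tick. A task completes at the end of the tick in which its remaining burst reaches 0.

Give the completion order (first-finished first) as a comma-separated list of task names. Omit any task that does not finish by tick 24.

completion order = F, A, D, C

t=0: L0/L1/L2 = A/-/- → run A
t=1: L0/L1/L2 = AD/-/- → run A
t=2: L0/L1/L2 = ADF/-/- → run A
t=3: L0/L1/L2 = DFC/A/- → run D
t=4: L0/L1/L2 = DFC/A/- → run D
t=5: L0/L1/L2 = DFC/A/- → run D
t=6: L0/L1/L2 = FC/AD/- → run F
t=7: L0/L1/L2 = FC/AD/- → run F
t=8: L0/L1/L2 = FC/AD/- → run F
t=9: L0/L1/L2 = C/AD/- → run C
t=10: L0/L1/L2 = C/AD/- → run C
t=11: L0/L1/L2 = C/AD/- → run C
t=12: L0/L1/L2 = -/ADC/- → run A
t=13: L0/L1/L2 = -/ADC/- → run A
t=14: L0/L1/L2 = -/DC/- → run D
t=15: L0/L1/L2 = -/DC/- → run D
t=16: L0/L1/L2 = -/DC/- → run D
t=17: L0/L1/L2 = -/DC/- → run D
t=18: L0/L1/L2 = -/C/- → run C
t=19: L0/L1/L2 = -/C/- → run C
t=20: L0/L1/L2 = -/C/- → run C
t=21: L0/L1/L2 = -/C/- → run C
t=22: (idle)
t=23: (idle)
t=24: (idle)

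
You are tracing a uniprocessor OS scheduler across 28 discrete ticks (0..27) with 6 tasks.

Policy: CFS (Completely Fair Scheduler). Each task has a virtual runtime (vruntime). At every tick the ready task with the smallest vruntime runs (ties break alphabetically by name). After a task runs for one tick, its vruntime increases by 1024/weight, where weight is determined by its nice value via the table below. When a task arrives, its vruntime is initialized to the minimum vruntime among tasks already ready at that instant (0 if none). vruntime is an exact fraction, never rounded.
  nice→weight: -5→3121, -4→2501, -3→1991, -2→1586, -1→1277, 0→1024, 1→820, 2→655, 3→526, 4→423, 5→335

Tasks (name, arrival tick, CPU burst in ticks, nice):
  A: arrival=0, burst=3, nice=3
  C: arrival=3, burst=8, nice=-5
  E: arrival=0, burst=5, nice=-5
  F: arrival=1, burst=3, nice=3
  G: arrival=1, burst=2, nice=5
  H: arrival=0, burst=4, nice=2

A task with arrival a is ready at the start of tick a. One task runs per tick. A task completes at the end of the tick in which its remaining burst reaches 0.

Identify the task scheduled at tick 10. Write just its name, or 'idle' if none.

t=0: vr[A=0 E=0 H=0] → run A
t=1: vr[A=512/263 E=0 F=0 G=0 H=0] → run E
t=2: vr[A=512/263 E=1024/3121 F=0 G=0 H=0] → run F
t=3: vr[A=512/263 C=0 E=1024/3121 F=512/263 G=0 H=0] → run C
t=4: vr[A=512/263 C=1024/3121 E=1024/3121 F=512/263 G=0 H=0] → run G
t=5: vr[A=512/263 C=1024/3121 E=1024/3121 F=512/263 G=1024/335 H=0] → run H
t=6: vr[A=512/263 C=1024/3121 E=1024/3121 F=512/263 G=1024/335 H=1024/655] → run C
t=7: vr[A=512/263 C=2048/3121 E=1024/3121 F=512/263 G=1024/335 H=1024/655] → run E
t=8: vr[A=512/263 C=2048/3121 E=2048/3121 F=512/263 G=1024/335 H=1024/655] → run C
t=9: vr[A=512/263 C=3072/3121 E=2048/3121 F=512/263 G=1024/335 H=1024/655] → run E
t=10: vr[A=512/263 C=3072/3121 E=3072/3121 F=512/263 G=1024/335 H=1024/655] → run C
t=11: vr[A=512/263 C=4096/3121 E=3072/3121 F=512/263 G=1024/335 H=1024/655] → run E
t=12: vr[A=512/263 C=4096/3121 E=4096/3121 F=512/263 G=1024/335 H=1024/655] → run C
t=13: vr[A=512/263 C=5120/3121 E=4096/3121 F=512/263 G=1024/335 H=1024/655] → run E
t=14: vr[A=512/263 C=5120/3121 F=512/263 G=1024/335 H=1024/655] → run H
t=15: vr[A=512/263 C=5120/3121 F=512/263 G=1024/335 H=2048/655] → run C
t=16: vr[A=512/263 C=6144/3121 F=512/263 G=1024/335 H=2048/655] → run A
t=17: vr[A=1024/263 C=6144/3121 F=512/263 G=1024/335 H=2048/655] → run F
t=18: vr[A=1024/263 C=6144/3121 F=1024/263 G=1024/335 H=2048/655] → run C
t=19: vr[A=1024/263 C=7168/3121 F=1024/263 G=1024/335 H=2048/655] → run C
t=20: vr[A=1024/263 F=1024/263 G=1024/335 H=2048/655] → run G
t=21: vr[A=1024/263 F=1024/263 H=2048/655] → run H
t=22: vr[A=1024/263 F=1024/263 H=3072/655] → run A
t=23: vr[F=1024/263 H=3072/655] → run F
t=24: vr[H=3072/655] → run H
t=25: (idle)
t=26: (idle)
t=27: (idle)

running at tick 10 = C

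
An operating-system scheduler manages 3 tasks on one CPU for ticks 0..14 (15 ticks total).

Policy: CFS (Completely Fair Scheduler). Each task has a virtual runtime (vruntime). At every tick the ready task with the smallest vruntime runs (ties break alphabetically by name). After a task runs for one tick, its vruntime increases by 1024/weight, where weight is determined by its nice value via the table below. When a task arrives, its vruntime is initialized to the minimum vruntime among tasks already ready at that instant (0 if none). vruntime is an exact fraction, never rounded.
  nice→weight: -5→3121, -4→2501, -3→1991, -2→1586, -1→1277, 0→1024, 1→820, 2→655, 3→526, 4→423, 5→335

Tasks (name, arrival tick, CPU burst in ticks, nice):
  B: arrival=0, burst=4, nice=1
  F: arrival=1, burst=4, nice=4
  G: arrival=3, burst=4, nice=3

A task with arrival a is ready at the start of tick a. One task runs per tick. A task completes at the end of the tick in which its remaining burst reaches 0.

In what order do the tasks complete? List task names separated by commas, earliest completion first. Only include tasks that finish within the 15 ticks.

completion order = B, G, F

t=0: vr[B=0] → run B
t=1: vr[B=256/205 F=256/205] → run B
t=2: vr[B=512/205 F=256/205] → run F
t=3: vr[B=512/205 F=318208/86715 G=512/205] → run B
t=4: vr[B=768/205 F=318208/86715 G=512/205] → run G
t=5: vr[B=768/205 F=318208/86715 G=239616/53915] → run F
t=6: vr[B=768/205 F=528128/86715 G=239616/53915] → run B
t=7: vr[F=528128/86715 G=239616/53915] → run G
t=8: vr[F=528128/86715 G=344576/53915] → run F
t=9: vr[F=246016/28905 G=344576/53915] → run G
t=10: vr[F=246016/28905 G=449536/53915] → run G
t=11: vr[F=246016/28905] → run F
t=12: (idle)
t=13: (idle)
t=14: (idle)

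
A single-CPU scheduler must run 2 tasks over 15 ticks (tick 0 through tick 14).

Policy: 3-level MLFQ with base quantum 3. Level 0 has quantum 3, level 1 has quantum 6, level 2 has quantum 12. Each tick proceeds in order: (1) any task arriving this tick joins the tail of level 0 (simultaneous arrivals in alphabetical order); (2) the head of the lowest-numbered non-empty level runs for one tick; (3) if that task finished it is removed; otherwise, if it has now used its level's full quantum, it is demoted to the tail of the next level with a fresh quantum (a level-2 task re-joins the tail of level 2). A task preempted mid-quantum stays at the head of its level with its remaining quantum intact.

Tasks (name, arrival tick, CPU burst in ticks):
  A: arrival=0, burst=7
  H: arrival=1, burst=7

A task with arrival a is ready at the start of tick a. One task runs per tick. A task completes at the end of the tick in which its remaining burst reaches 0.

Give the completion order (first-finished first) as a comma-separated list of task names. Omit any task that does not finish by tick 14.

t=0: L0/L1/L2 = A/-/- → run A
t=1: L0/L1/L2 = AH/-/- → run A
t=2: L0/L1/L2 = AH/-/- → run A
t=3: L0/L1/L2 = H/A/- → run H
t=4: L0/L1/L2 = H/A/- → run H
t=5: L0/L1/L2 = H/A/- → run H
t=6: L0/L1/L2 = -/AH/- → run A
t=7: L0/L1/L2 = -/AH/- → run A
t=8: L0/L1/L2 = -/AH/- → run A
t=9: L0/L1/L2 = -/AH/- → run A
t=10: L0/L1/L2 = -/H/- → run H
t=11: L0/L1/L2 = -/H/- → run H
t=12: L0/L1/L2 = -/H/- → run H
t=13: L0/L1/L2 = -/H/- → run H
t=14: (idle)

completion order = A, H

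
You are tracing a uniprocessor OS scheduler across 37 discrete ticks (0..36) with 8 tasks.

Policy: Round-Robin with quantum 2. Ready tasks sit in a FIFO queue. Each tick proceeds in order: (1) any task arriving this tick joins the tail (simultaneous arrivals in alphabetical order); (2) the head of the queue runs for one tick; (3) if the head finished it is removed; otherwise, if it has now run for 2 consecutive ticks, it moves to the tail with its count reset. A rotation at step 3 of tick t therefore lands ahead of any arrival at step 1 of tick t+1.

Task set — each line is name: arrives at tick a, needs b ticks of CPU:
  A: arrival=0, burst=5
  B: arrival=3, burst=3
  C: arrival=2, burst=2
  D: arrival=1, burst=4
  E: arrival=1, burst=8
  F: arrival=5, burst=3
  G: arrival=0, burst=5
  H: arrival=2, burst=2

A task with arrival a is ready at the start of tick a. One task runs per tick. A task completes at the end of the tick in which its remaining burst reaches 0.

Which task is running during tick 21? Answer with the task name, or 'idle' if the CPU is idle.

t=0: queue=[A,G] q_used=0 → run A
t=1: queue=[A,G,D,E] q_used=1 → run A
t=2: queue=[G,D,E,A,C,H] q_used=0 → run G
t=3: queue=[G,D,E,A,C,H,B] q_used=1 → run G
t=4: queue=[D,E,A,C,H,B,G] q_used=0 → run D
t=5: queue=[D,E,A,C,H,B,G,F] q_used=1 → run D
t=6: queue=[E,A,C,H,B,G,F,D] q_used=0 → run E
t=7: queue=[E,A,C,H,B,G,F,D] q_used=1 → run E
t=8: queue=[A,C,H,B,G,F,D,E] q_used=0 → run A
t=9: queue=[A,C,H,B,G,F,D,E] q_used=1 → run A
t=10: queue=[C,H,B,G,F,D,E,A] q_used=0 → run C
t=11: queue=[C,H,B,G,F,D,E,A] q_used=1 → run C
t=12: queue=[H,B,G,F,D,E,A] q_used=0 → run H
t=13: queue=[H,B,G,F,D,E,A] q_used=1 → run H
t=14: queue=[B,G,F,D,E,A] q_used=0 → run B
t=15: queue=[B,G,F,D,E,A] q_used=1 → run B
t=16: queue=[G,F,D,E,A,B] q_used=0 → run G
t=17: queue=[G,F,D,E,A,B] q_used=1 → run G
t=18: queue=[F,D,E,A,B,G] q_used=0 → run F
t=19: queue=[F,D,E,A,B,G] q_used=1 → run F
t=20: queue=[D,E,A,B,G,F] q_used=0 → run D
t=21: queue=[D,E,A,B,G,F] q_used=1 → run D
t=22: queue=[E,A,B,G,F] q_used=0 → run E
t=23: queue=[E,A,B,G,F] q_used=1 → run E
t=24: queue=[A,B,G,F,E] q_used=0 → run A
t=25: queue=[B,G,F,E] q_used=0 → run B
t=26: queue=[G,F,E] q_used=0 → run G
t=27: queue=[F,E] q_used=0 → run F
t=28: queue=[E] q_used=0 → run E
t=29: queue=[E] q_used=1 → run E
t=30: queue=[E] q_used=0 → run E
t=31: queue=[E] q_used=1 → run E
t=32: (idle)
t=33: (idle)
t=34: (idle)
t=35: (idle)
t=36: (idle)

running at tick 21 = D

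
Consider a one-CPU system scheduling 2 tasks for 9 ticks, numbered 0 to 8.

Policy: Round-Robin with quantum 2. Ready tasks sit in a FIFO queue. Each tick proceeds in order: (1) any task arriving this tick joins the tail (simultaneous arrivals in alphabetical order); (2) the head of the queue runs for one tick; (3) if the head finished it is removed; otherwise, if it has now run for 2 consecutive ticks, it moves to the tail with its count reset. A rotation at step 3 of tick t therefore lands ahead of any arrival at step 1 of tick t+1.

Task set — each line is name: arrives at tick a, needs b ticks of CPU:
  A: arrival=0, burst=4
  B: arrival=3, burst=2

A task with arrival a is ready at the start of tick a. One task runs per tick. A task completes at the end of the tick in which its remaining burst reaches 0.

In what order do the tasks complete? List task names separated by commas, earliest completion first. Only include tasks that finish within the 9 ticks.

completion order = A, B

t=0: queue=[A] q_used=0 → run A
t=1: queue=[A] q_used=1 → run A
t=2: queue=[A] q_used=0 → run A
t=3: queue=[A,B] q_used=1 → run A
t=4: queue=[B] q_used=0 → run B
t=5: queue=[B] q_used=1 → run B
t=6: (idle)
t=7: (idle)
t=8: (idle)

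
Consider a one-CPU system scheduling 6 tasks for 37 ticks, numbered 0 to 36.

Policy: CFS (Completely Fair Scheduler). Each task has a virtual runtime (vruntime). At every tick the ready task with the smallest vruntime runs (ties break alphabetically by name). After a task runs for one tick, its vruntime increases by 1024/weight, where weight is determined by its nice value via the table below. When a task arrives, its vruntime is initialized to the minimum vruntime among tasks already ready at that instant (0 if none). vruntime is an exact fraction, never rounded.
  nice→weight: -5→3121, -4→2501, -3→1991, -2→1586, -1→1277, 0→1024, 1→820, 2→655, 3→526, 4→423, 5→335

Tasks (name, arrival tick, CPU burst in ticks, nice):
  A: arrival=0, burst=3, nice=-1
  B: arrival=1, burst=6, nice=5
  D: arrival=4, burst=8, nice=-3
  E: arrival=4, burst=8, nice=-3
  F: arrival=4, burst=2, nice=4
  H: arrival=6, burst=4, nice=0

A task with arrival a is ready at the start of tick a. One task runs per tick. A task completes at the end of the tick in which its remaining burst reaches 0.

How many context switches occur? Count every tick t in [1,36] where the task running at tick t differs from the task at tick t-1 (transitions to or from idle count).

t=0: vr[A=0] → run A
t=1: vr[A=1024/1277 B=1024/1277] → run A
t=2: vr[A=2048/1277 B=1024/1277] → run B
t=3: vr[A=2048/1277 B=1650688/427795] → run A
t=4: vr[B=1650688/427795 D=1650688/427795 E=1650688/427795 F=1650688/427795] → run B
t=5: vr[B=2958336/427795 D=1650688/427795 E=1650688/427795 F=1650688/427795] → run D
t=6: vr[B=2958336/427795 D=3724581888/851739845 E=1650688/427795 F=1650688/427795 H=1650688/427795] → run E
t=7: vr[B=2958336/427795 D=3724581888/851739845 E=3724581888/851739845 F=1650688/427795 H=1650688/427795] → run F
t=8: vr[B=2958336/427795 D=3724581888/851739845 E=3724581888/851739845 F=1136303104/180957285 H=1650688/427795] → run H
t=9: vr[B=2958336/427795 D=3724581888/851739845 E=3724581888/851739845 F=1136303104/180957285 H=2078483/427795] → run D
t=10: vr[B=2958336/427795 D=4162643968/851739845 E=3724581888/851739845 F=1136303104/180957285 H=2078483/427795] → run E
t=11: vr[B=2958336/427795 D=4162643968/851739845 E=4162643968/851739845 F=1136303104/180957285 H=2078483/427795] → run H
t=12: vr[B=2958336/427795 D=4162643968/851739845 E=4162643968/851739845 F=1136303104/180957285 H=2506278/427795] → run D
t=13: vr[B=2958336/427795 D=4600706048/851739845 E=4162643968/851739845 F=1136303104/180957285 H=2506278/427795] → run E
t=14: vr[B=2958336/427795 D=4600706048/851739845 E=4600706048/851739845 F=1136303104/180957285 H=2506278/427795] → run D
t=15: vr[B=2958336/427795 D=5038768128/851739845 E=4600706048/851739845 F=1136303104/180957285 H=2506278/427795] → run E
t=16: vr[B=2958336/427795 D=5038768128/851739845 E=5038768128/851739845 F=1136303104/180957285 H=2506278/427795] → run H
t=17: vr[B=2958336/427795 D=5038768128/851739845 E=5038768128/851739845 F=1136303104/180957285 H=2934073/427795] → run D
t=18: vr[B=2958336/427795 D=5476830208/851739845 E=5038768128/851739845 F=1136303104/180957285 H=2934073/427795] → run E
t=19: vr[B=2958336/427795 D=5476830208/851739845 E=5476830208/851739845 F=1136303104/180957285 H=2934073/427795] → run F
t=20: vr[B=2958336/427795 D=5476830208/851739845 E=5476830208/851739845 H=2934073/427795] → run D
t=21: vr[B=2958336/427795 D=5914892288/851739845 E=5476830208/851739845 H=2934073/427795] → run E
t=22: vr[B=2958336/427795 D=5914892288/851739845 E=5914892288/851739845 H=2934073/427795] → run H
t=23: vr[B=2958336/427795 D=5914892288/851739845 E=5914892288/851739845] → run B
t=24: vr[B=4265984/427795 D=5914892288/851739845 E=5914892288/851739845] → run D
t=25: vr[B=4265984/427795 D=6352954368/851739845 E=5914892288/851739845] → run E
t=26: vr[B=4265984/427795 D=6352954368/851739845 E=6352954368/851739845] → run D
t=27: vr[B=4265984/427795 E=6352954368/851739845] → run E
t=28: vr[B=4265984/427795] → run B
t=29: vr[B=5573632/427795] → run B
t=30: vr[B=1376256/85559] → run B
t=31: (idle)
t=32: (idle)
t=33: (idle)
t=34: (idle)
t=35: (idle)
t=36: (idle)

context switches = 28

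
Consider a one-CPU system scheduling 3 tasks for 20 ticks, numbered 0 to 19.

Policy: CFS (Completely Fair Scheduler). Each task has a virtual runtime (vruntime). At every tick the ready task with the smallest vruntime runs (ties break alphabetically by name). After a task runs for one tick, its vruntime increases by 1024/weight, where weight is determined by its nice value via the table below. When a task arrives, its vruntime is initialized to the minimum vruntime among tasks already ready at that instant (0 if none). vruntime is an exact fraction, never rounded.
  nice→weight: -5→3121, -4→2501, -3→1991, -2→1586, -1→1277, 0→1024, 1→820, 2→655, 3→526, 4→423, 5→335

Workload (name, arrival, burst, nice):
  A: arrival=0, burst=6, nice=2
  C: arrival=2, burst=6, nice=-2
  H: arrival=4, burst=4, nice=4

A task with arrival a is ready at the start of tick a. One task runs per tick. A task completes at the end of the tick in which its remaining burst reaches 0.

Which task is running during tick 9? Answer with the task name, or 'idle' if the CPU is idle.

t=0: vr[A=0] → run A
t=1: vr[A=1024/655] → run A
t=2: vr[A=2048/655 C=2048/655] → run A
t=3: vr[A=3072/655 C=2048/655] → run C
t=4: vr[A=3072/655 C=1959424/519415 H=1959424/519415] → run C
t=5: vr[A=3072/655 C=2294784/519415 H=1959424/519415] → run H
t=6: vr[A=3072/655 C=2294784/519415 H=1360717312/219712545] → run C
t=7: vr[A=3072/655 C=2630144/519415 H=1360717312/219712545] → run A
t=8: vr[A=4096/655 C=2630144/519415 H=1360717312/219712545] → run C
t=9: vr[A=4096/655 C=2965504/519415 H=1360717312/219712545] → run C
t=10: vr[A=4096/655 C=3300864/519415 H=1360717312/219712545] → run H
t=11: vr[A=4096/655 C=3300864/519415 H=1892598272/219712545] → run A
t=12: vr[A=1024/131 C=3300864/519415 H=1892598272/219712545] → run C
t=13: vr[A=1024/131 H=1892598272/219712545] → run A
t=14: vr[H=1892598272/219712545] → run H
t=15: vr[H=808159744/73237515] → run H
t=16: (idle)
t=17: (idle)
t=18: (idle)
t=19: (idle)

running at tick 9 = C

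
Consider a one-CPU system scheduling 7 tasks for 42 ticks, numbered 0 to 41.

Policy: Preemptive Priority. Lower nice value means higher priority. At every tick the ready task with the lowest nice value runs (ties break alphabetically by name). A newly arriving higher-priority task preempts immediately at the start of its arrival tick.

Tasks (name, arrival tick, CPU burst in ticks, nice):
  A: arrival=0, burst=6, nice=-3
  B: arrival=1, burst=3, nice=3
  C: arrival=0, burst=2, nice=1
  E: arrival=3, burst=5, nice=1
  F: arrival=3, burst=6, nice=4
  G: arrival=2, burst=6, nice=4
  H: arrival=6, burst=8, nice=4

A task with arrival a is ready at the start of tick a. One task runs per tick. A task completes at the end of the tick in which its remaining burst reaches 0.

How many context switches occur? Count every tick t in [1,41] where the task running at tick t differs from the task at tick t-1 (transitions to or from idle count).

context switches = 7

t=0: ready={A,C} → run A
t=1: ready={A,B,C} → run A
t=2: ready={A,B,C,G} → run A
t=3: ready={A,B,C,E,F,G} → run A
t=4: ready={A,B,C,E,F,G} → run A
t=5: ready={A,B,C,E,F,G} → run A
t=6: ready={B,C,E,F,G,H} → run C
t=7: ready={B,C,E,F,G,H} → run C
t=8: ready={B,E,F,G,H} → run E
t=9: ready={B,E,F,G,H} → run E
t=10: ready={B,E,F,G,H} → run E
t=11: ready={B,E,F,G,H} → run E
t=12: ready={B,E,F,G,H} → run E
t=13: ready={B,F,G,H} → run B
t=14: ready={B,F,G,H} → run B
t=15: ready={B,F,G,H} → run B
t=16: ready={F,G,H} → run F
t=17: ready={F,G,H} → run F
t=18: ready={F,G,H} → run F
t=19: ready={F,G,H} → run F
t=20: ready={F,G,H} → run F
t=21: ready={F,G,H} → run F
t=22: ready={G,H} → run G
t=23: ready={G,H} → run G
t=24: ready={G,H} → run G
t=25: ready={G,H} → run G
t=26: ready={G,H} → run G
t=27: ready={G,H} → run G
t=28: ready={H} → run H
t=29: ready={H} → run H
t=30: ready={H} → run H
t=31: ready={H} → run H
t=32: ready={H} → run H
t=33: ready={H} → run H
t=34: ready={H} → run H
t=35: ready={H} → run H
t=36: (idle)
t=37: (idle)
t=38: (idle)
t=39: (idle)
t=40: (idle)
t=41: (idle)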